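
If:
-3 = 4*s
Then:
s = -3/4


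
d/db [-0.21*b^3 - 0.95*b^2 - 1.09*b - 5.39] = -0.63*b^2 - 1.9*b - 1.09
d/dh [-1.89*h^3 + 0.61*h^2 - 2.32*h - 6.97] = -5.67*h^2 + 1.22*h - 2.32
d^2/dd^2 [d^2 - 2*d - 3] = 2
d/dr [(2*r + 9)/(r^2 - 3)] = 2*(r^2 - r*(2*r + 9) - 3)/(r^2 - 3)^2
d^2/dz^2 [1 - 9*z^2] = -18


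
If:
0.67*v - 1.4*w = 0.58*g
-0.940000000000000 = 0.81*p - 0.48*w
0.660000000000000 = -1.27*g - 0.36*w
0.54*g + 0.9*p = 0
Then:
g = -1.51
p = 0.90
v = 5.98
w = 3.48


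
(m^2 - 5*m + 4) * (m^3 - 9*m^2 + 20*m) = m^5 - 14*m^4 + 69*m^3 - 136*m^2 + 80*m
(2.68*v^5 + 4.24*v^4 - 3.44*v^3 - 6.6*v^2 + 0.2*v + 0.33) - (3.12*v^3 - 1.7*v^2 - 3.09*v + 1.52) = 2.68*v^5 + 4.24*v^4 - 6.56*v^3 - 4.9*v^2 + 3.29*v - 1.19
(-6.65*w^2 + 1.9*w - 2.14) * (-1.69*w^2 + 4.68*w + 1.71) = 11.2385*w^4 - 34.333*w^3 + 1.1371*w^2 - 6.7662*w - 3.6594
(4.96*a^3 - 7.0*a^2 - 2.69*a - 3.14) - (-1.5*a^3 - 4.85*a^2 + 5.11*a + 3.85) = 6.46*a^3 - 2.15*a^2 - 7.8*a - 6.99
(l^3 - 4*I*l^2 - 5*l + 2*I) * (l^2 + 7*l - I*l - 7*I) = l^5 + 7*l^4 - 5*I*l^4 - 9*l^3 - 35*I*l^3 - 63*l^2 + 7*I*l^2 + 2*l + 49*I*l + 14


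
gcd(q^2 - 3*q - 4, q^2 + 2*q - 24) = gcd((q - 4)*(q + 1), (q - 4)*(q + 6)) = q - 4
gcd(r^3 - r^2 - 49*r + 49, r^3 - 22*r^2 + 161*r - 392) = r - 7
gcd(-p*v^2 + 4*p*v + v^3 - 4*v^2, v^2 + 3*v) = v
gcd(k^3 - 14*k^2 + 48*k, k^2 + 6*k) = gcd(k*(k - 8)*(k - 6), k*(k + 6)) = k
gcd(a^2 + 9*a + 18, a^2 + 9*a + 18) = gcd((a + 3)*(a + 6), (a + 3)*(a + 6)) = a^2 + 9*a + 18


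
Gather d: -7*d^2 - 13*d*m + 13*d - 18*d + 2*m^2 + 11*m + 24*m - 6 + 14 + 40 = -7*d^2 + d*(-13*m - 5) + 2*m^2 + 35*m + 48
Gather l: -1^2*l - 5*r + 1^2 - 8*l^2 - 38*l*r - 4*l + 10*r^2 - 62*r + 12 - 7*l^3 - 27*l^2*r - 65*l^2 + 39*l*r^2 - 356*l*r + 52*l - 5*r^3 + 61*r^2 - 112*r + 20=-7*l^3 + l^2*(-27*r - 73) + l*(39*r^2 - 394*r + 47) - 5*r^3 + 71*r^2 - 179*r + 33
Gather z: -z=-z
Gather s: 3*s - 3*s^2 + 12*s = -3*s^2 + 15*s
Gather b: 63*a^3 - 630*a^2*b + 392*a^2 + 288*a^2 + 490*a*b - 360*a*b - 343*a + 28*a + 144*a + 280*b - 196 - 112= 63*a^3 + 680*a^2 - 171*a + b*(-630*a^2 + 130*a + 280) - 308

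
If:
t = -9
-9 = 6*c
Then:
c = -3/2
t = -9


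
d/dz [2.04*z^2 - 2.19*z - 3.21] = 4.08*z - 2.19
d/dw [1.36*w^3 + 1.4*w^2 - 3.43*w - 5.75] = 4.08*w^2 + 2.8*w - 3.43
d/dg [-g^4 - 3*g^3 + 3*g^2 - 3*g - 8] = -4*g^3 - 9*g^2 + 6*g - 3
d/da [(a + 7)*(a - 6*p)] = 2*a - 6*p + 7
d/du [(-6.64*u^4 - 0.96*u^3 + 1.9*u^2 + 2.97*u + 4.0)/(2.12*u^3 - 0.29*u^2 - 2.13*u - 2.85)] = (-14.0768*u^6 + 3.8512*u^5 + 38.68*u^4 + 67.1928*u^3 - 20.4177*u^2 - 8.51*u + 0.0554999999999986)/(4.4944*u^6 - 1.2296*u^5 - 8.9471*u^4 - 10.8486*u^3 + 6.1899*u^2 + 12.141*u + 8.1225)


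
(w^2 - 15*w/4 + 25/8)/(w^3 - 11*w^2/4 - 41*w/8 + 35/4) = (2*w - 5)/(2*w^2 - 3*w - 14)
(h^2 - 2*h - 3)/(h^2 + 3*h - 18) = (h + 1)/(h + 6)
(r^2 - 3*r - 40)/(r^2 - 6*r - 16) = (r + 5)/(r + 2)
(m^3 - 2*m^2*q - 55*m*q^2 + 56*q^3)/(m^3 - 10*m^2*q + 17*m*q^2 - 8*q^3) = (-m - 7*q)/(-m + q)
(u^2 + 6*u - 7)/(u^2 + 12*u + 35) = (u - 1)/(u + 5)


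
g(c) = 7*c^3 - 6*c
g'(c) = 21*c^2 - 6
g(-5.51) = -1137.93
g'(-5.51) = 631.56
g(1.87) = 34.55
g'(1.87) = 67.43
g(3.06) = 182.21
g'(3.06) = 190.64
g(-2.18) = -59.44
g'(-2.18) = 93.80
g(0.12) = -0.71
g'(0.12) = -5.70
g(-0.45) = 2.06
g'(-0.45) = -1.75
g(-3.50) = -279.12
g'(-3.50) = 251.25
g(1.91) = 37.32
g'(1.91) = 70.61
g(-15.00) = -23535.00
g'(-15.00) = 4719.00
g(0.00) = 0.00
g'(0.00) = -6.00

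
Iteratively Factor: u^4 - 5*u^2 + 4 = (u - 2)*(u^3 + 2*u^2 - u - 2) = (u - 2)*(u + 2)*(u^2 - 1) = (u - 2)*(u + 1)*(u + 2)*(u - 1)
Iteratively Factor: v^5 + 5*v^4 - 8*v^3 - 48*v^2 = (v + 4)*(v^4 + v^3 - 12*v^2) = (v - 3)*(v + 4)*(v^3 + 4*v^2) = (v - 3)*(v + 4)^2*(v^2) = v*(v - 3)*(v + 4)^2*(v)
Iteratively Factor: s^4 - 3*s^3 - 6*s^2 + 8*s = (s - 1)*(s^3 - 2*s^2 - 8*s) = (s - 1)*(s + 2)*(s^2 - 4*s) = s*(s - 1)*(s + 2)*(s - 4)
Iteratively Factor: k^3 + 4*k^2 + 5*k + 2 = (k + 2)*(k^2 + 2*k + 1) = (k + 1)*(k + 2)*(k + 1)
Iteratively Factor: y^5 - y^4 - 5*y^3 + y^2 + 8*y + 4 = (y + 1)*(y^4 - 2*y^3 - 3*y^2 + 4*y + 4) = (y - 2)*(y + 1)*(y^3 - 3*y - 2) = (y - 2)*(y + 1)^2*(y^2 - y - 2) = (y - 2)^2*(y + 1)^2*(y + 1)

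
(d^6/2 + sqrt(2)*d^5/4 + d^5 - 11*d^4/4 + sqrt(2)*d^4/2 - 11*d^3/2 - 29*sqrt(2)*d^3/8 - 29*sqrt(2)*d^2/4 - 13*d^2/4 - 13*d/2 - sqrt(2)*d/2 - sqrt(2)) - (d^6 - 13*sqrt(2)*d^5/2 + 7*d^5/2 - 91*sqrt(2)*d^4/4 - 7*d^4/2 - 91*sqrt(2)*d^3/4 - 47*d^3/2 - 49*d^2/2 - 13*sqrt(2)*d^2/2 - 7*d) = -d^6/2 - 5*d^5/2 + 27*sqrt(2)*d^5/4 + 3*d^4/4 + 93*sqrt(2)*d^4/4 + 18*d^3 + 153*sqrt(2)*d^3/8 - 3*sqrt(2)*d^2/4 + 85*d^2/4 - sqrt(2)*d/2 + d/2 - sqrt(2)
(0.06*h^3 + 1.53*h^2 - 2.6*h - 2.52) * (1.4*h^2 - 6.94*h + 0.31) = 0.084*h^5 + 1.7256*h^4 - 14.2396*h^3 + 14.9903*h^2 + 16.6828*h - 0.7812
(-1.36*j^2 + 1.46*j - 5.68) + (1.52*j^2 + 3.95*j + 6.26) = 0.16*j^2 + 5.41*j + 0.58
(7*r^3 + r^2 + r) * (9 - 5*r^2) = -35*r^5 - 5*r^4 + 58*r^3 + 9*r^2 + 9*r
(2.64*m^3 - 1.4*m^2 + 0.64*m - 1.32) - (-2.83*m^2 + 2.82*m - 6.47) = 2.64*m^3 + 1.43*m^2 - 2.18*m + 5.15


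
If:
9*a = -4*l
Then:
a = -4*l/9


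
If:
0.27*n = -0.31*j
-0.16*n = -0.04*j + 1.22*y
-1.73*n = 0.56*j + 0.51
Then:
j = 0.36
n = -0.41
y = 0.07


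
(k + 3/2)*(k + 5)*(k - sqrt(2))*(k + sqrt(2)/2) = k^4 - sqrt(2)*k^3/2 + 13*k^3/2 - 13*sqrt(2)*k^2/4 + 13*k^2/2 - 13*k/2 - 15*sqrt(2)*k/4 - 15/2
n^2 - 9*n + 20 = (n - 5)*(n - 4)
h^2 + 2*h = h*(h + 2)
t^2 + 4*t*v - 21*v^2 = (t - 3*v)*(t + 7*v)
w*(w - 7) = w^2 - 7*w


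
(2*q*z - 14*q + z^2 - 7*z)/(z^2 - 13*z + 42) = (2*q + z)/(z - 6)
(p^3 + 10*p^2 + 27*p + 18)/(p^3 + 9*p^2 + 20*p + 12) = (p + 3)/(p + 2)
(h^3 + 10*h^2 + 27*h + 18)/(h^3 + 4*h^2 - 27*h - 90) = (h + 1)/(h - 5)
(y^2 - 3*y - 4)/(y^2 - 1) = (y - 4)/(y - 1)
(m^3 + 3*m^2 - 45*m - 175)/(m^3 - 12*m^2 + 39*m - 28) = (m^2 + 10*m + 25)/(m^2 - 5*m + 4)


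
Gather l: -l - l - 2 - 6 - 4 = -2*l - 12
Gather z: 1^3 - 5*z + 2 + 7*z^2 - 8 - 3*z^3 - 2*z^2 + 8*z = -3*z^3 + 5*z^2 + 3*z - 5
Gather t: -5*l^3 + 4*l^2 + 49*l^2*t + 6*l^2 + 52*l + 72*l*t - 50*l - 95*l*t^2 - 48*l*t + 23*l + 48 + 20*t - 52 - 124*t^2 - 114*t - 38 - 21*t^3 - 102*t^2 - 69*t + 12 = -5*l^3 + 10*l^2 + 25*l - 21*t^3 + t^2*(-95*l - 226) + t*(49*l^2 + 24*l - 163) - 30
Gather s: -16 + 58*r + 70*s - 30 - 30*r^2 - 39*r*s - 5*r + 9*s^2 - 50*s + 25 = -30*r^2 + 53*r + 9*s^2 + s*(20 - 39*r) - 21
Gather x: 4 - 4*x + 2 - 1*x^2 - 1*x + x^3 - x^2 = x^3 - 2*x^2 - 5*x + 6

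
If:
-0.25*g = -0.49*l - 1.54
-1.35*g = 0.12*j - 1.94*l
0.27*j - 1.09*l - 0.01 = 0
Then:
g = -7.54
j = -28.18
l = -6.99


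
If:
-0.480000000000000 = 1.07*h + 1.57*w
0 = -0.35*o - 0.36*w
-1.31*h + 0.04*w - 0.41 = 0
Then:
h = -0.32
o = 0.09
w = -0.09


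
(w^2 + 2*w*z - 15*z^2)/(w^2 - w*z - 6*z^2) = (w + 5*z)/(w + 2*z)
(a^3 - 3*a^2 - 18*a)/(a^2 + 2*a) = (a^2 - 3*a - 18)/(a + 2)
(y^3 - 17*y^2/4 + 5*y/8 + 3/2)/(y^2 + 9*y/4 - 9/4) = (y^2 - 7*y/2 - 2)/(y + 3)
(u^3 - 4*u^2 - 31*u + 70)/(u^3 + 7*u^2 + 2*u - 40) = (u - 7)/(u + 4)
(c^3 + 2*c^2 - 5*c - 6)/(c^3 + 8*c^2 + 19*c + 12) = (c - 2)/(c + 4)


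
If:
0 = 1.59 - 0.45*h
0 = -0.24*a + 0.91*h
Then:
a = 13.40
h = 3.53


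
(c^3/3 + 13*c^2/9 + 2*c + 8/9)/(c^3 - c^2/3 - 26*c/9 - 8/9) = (c^2 + 3*c + 2)/(3*c^2 - 5*c - 2)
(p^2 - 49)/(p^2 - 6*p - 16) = (49 - p^2)/(-p^2 + 6*p + 16)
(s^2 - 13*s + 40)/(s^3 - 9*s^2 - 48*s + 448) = (s - 5)/(s^2 - s - 56)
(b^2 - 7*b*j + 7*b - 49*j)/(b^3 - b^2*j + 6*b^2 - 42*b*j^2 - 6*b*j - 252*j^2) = (b + 7)/(b^2 + 6*b*j + 6*b + 36*j)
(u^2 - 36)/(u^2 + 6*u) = (u - 6)/u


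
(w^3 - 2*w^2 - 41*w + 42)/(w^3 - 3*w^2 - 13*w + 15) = (w^2 - w - 42)/(w^2 - 2*w - 15)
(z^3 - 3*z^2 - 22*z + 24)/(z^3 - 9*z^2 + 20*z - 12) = (z + 4)/(z - 2)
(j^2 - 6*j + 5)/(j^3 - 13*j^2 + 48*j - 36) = (j - 5)/(j^2 - 12*j + 36)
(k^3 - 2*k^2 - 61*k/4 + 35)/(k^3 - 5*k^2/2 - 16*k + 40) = (k - 7/2)/(k - 4)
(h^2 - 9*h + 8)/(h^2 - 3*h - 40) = (h - 1)/(h + 5)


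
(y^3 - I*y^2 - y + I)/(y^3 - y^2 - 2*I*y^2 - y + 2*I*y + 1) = (y + 1)/(y - I)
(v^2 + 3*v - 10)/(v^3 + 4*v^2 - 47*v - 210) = (v - 2)/(v^2 - v - 42)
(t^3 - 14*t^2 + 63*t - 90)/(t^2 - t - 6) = (t^2 - 11*t + 30)/(t + 2)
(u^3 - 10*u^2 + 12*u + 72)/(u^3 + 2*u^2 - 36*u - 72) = (u - 6)/(u + 6)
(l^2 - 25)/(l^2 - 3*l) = (l^2 - 25)/(l*(l - 3))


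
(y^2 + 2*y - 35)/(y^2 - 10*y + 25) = (y + 7)/(y - 5)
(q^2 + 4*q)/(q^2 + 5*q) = (q + 4)/(q + 5)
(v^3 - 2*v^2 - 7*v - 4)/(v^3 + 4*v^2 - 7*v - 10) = (v^2 - 3*v - 4)/(v^2 + 3*v - 10)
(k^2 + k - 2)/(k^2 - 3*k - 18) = (-k^2 - k + 2)/(-k^2 + 3*k + 18)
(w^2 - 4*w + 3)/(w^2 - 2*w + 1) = (w - 3)/(w - 1)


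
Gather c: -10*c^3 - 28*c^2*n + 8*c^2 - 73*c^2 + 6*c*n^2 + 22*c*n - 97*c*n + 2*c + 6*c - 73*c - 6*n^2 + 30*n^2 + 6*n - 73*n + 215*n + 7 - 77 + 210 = -10*c^3 + c^2*(-28*n - 65) + c*(6*n^2 - 75*n - 65) + 24*n^2 + 148*n + 140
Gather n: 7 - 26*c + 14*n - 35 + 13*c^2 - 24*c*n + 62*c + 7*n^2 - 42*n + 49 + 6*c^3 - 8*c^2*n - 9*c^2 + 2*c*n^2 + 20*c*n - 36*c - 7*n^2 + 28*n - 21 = 6*c^3 + 4*c^2 + 2*c*n^2 + n*(-8*c^2 - 4*c)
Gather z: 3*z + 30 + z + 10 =4*z + 40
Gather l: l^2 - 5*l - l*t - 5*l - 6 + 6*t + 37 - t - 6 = l^2 + l*(-t - 10) + 5*t + 25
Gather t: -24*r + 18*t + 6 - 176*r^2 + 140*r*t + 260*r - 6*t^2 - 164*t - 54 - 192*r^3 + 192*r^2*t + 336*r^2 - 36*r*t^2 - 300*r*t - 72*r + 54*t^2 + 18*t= -192*r^3 + 160*r^2 + 164*r + t^2*(48 - 36*r) + t*(192*r^2 - 160*r - 128) - 48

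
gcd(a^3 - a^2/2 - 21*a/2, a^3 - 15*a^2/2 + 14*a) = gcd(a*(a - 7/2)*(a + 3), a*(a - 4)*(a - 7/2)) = a^2 - 7*a/2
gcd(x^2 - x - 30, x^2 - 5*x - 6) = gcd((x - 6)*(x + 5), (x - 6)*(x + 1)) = x - 6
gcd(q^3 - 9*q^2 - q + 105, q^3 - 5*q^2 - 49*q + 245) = q^2 - 12*q + 35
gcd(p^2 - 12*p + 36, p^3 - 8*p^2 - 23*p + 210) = p - 6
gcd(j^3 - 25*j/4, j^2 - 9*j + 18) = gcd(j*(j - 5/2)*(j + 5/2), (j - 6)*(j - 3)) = 1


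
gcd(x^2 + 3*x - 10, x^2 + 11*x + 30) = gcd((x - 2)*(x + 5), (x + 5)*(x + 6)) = x + 5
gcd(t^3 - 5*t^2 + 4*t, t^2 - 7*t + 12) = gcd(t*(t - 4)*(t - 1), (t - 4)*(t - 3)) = t - 4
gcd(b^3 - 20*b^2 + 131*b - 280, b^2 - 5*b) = b - 5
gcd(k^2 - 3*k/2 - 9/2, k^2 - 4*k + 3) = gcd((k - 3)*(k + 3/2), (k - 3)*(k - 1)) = k - 3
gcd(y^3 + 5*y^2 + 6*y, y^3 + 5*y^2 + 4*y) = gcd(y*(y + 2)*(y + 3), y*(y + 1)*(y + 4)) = y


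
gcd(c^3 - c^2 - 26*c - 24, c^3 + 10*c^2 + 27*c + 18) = c + 1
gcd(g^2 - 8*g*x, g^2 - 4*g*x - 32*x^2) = -g + 8*x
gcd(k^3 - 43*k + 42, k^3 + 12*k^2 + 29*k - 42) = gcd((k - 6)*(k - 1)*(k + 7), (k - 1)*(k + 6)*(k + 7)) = k^2 + 6*k - 7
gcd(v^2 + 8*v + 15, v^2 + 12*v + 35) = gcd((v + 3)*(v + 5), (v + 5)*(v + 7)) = v + 5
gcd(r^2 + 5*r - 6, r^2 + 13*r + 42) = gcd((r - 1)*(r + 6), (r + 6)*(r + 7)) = r + 6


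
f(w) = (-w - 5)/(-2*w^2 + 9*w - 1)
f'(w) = (-w - 5)*(4*w - 9)/(-2*w^2 + 9*w - 1)^2 - 1/(-2*w^2 + 9*w - 1)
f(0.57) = -1.60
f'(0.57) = 2.80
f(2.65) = -0.87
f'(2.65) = -0.27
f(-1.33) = 0.22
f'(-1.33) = 0.25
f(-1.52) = 0.18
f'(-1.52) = 0.19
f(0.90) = -1.08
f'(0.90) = 0.88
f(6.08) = 0.55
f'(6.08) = -0.37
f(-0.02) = 4.22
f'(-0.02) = 33.28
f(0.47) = -1.96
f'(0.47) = 4.65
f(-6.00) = -0.00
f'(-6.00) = 0.01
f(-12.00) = -0.02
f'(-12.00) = 0.00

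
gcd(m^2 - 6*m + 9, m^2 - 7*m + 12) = m - 3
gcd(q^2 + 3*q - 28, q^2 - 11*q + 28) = q - 4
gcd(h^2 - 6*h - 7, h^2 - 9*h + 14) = h - 7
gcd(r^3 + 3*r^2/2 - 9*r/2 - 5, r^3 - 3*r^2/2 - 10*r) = r + 5/2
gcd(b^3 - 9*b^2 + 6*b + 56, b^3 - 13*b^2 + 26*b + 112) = b^2 - 5*b - 14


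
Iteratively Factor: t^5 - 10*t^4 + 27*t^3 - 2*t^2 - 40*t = (t - 4)*(t^4 - 6*t^3 + 3*t^2 + 10*t) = (t - 5)*(t - 4)*(t^3 - t^2 - 2*t) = (t - 5)*(t - 4)*(t + 1)*(t^2 - 2*t) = (t - 5)*(t - 4)*(t - 2)*(t + 1)*(t)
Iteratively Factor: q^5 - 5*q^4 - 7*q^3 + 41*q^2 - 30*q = (q - 2)*(q^4 - 3*q^3 - 13*q^2 + 15*q) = (q - 2)*(q + 3)*(q^3 - 6*q^2 + 5*q) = q*(q - 2)*(q + 3)*(q^2 - 6*q + 5) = q*(q - 5)*(q - 2)*(q + 3)*(q - 1)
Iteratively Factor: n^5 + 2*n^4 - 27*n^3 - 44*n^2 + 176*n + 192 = (n + 4)*(n^4 - 2*n^3 - 19*n^2 + 32*n + 48) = (n - 4)*(n + 4)*(n^3 + 2*n^2 - 11*n - 12) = (n - 4)*(n + 4)^2*(n^2 - 2*n - 3) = (n - 4)*(n + 1)*(n + 4)^2*(n - 3)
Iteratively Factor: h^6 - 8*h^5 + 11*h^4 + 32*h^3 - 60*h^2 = (h - 2)*(h^5 - 6*h^4 - h^3 + 30*h^2) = (h - 5)*(h - 2)*(h^4 - h^3 - 6*h^2) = h*(h - 5)*(h - 2)*(h^3 - h^2 - 6*h) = h*(h - 5)*(h - 3)*(h - 2)*(h^2 + 2*h) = h^2*(h - 5)*(h - 3)*(h - 2)*(h + 2)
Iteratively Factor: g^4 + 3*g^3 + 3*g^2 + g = (g + 1)*(g^3 + 2*g^2 + g) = (g + 1)^2*(g^2 + g) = g*(g + 1)^2*(g + 1)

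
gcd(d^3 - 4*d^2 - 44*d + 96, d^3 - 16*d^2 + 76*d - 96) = d^2 - 10*d + 16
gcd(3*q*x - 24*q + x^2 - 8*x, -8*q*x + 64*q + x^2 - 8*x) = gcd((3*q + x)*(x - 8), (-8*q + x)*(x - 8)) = x - 8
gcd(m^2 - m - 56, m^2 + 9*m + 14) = m + 7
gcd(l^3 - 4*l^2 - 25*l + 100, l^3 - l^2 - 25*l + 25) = l^2 - 25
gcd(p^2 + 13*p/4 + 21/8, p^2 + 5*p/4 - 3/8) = p + 3/2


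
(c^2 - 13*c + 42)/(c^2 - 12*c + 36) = (c - 7)/(c - 6)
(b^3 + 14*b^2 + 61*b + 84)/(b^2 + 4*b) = b + 10 + 21/b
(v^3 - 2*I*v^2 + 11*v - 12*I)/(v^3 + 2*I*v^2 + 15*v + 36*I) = (v - I)/(v + 3*I)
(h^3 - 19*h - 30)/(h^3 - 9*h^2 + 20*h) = (h^2 + 5*h + 6)/(h*(h - 4))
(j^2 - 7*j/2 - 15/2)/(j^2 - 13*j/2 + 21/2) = (2*j^2 - 7*j - 15)/(2*j^2 - 13*j + 21)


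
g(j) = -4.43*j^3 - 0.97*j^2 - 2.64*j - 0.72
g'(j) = -13.29*j^2 - 1.94*j - 2.64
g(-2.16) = 45.10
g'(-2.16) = -60.46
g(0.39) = -2.16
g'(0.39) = -5.42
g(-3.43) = 175.69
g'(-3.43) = -152.34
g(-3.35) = 163.79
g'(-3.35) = -145.29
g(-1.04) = 5.96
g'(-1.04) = -15.00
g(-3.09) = 128.88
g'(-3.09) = -123.54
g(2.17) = -56.28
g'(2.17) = -69.43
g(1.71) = -30.22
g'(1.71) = -44.82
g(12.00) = -7827.12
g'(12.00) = -1939.68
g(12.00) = -7827.12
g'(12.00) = -1939.68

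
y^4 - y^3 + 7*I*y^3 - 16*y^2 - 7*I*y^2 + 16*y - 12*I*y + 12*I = (y - 1)*(y + 2*I)^2*(y + 3*I)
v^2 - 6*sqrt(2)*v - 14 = (v - 7*sqrt(2))*(v + sqrt(2))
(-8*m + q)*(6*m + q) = -48*m^2 - 2*m*q + q^2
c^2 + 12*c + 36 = (c + 6)^2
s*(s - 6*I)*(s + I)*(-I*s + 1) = -I*s^4 - 4*s^3 - 11*I*s^2 + 6*s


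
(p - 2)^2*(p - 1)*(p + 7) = p^4 + 2*p^3 - 27*p^2 + 52*p - 28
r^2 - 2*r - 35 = (r - 7)*(r + 5)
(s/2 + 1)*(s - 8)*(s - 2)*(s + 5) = s^4/2 - 3*s^3/2 - 22*s^2 + 6*s + 80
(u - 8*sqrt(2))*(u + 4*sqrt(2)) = u^2 - 4*sqrt(2)*u - 64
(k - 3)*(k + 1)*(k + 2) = k^3 - 7*k - 6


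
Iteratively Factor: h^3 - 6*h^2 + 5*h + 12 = (h + 1)*(h^2 - 7*h + 12) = (h - 4)*(h + 1)*(h - 3)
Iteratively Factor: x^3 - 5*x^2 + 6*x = (x)*(x^2 - 5*x + 6) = x*(x - 2)*(x - 3)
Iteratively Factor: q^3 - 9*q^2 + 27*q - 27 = (q - 3)*(q^2 - 6*q + 9) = (q - 3)^2*(q - 3)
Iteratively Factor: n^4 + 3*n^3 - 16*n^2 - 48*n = (n + 4)*(n^3 - n^2 - 12*n) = (n - 4)*(n + 4)*(n^2 + 3*n) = n*(n - 4)*(n + 4)*(n + 3)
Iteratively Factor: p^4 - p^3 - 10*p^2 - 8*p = (p + 1)*(p^3 - 2*p^2 - 8*p) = (p + 1)*(p + 2)*(p^2 - 4*p) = p*(p + 1)*(p + 2)*(p - 4)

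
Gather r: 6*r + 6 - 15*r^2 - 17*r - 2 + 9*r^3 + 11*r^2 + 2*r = 9*r^3 - 4*r^2 - 9*r + 4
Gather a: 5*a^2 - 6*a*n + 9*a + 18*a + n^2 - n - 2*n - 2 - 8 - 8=5*a^2 + a*(27 - 6*n) + n^2 - 3*n - 18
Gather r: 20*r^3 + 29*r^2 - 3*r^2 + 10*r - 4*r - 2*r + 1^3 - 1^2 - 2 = 20*r^3 + 26*r^2 + 4*r - 2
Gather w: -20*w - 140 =-20*w - 140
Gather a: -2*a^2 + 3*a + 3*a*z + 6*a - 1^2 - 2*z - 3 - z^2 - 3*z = -2*a^2 + a*(3*z + 9) - z^2 - 5*z - 4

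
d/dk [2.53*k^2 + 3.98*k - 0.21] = 5.06*k + 3.98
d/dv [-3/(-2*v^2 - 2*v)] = 3*(-2*v - 1)/(2*v^2*(v + 1)^2)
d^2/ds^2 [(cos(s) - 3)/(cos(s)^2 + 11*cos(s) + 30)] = (-9*(1 - cos(2*s))^2*cos(s) + 23*(1 - cos(2*s))^2 - 8227*cos(s) + 722*cos(2*s) + 273*cos(3*s) + 2*cos(5*s) - 4194)/(4*(cos(s) + 5)^3*(cos(s) + 6)^3)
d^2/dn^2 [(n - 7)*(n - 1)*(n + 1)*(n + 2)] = 12*n^2 - 30*n - 30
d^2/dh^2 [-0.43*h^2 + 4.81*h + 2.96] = -0.860000000000000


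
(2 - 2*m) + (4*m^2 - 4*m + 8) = 4*m^2 - 6*m + 10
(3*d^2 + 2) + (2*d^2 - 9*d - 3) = 5*d^2 - 9*d - 1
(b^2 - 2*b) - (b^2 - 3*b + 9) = b - 9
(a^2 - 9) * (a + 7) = a^3 + 7*a^2 - 9*a - 63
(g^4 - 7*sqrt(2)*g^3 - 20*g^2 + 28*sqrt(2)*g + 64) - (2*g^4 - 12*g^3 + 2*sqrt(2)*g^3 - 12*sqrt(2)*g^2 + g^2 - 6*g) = -g^4 - 9*sqrt(2)*g^3 + 12*g^3 - 21*g^2 + 12*sqrt(2)*g^2 + 6*g + 28*sqrt(2)*g + 64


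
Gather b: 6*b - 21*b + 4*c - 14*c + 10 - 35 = -15*b - 10*c - 25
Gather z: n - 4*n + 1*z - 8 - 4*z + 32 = -3*n - 3*z + 24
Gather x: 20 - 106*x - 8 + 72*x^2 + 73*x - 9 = 72*x^2 - 33*x + 3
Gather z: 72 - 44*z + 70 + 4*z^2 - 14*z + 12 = 4*z^2 - 58*z + 154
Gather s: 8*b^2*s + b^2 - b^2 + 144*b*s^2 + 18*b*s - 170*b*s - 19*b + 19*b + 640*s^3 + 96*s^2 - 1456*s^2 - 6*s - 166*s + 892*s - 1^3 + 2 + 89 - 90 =640*s^3 + s^2*(144*b - 1360) + s*(8*b^2 - 152*b + 720)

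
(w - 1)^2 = w^2 - 2*w + 1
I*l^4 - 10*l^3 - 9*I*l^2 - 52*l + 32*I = (l - I)*(l + 4*I)*(l + 8*I)*(I*l + 1)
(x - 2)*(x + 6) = x^2 + 4*x - 12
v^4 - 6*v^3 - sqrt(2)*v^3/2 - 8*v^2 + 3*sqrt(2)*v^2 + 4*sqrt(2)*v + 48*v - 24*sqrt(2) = (v - 6)*(v - 2*sqrt(2))*(v - sqrt(2)/2)*(v + 2*sqrt(2))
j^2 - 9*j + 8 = (j - 8)*(j - 1)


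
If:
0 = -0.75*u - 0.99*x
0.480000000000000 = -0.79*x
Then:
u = 0.80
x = -0.61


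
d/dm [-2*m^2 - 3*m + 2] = -4*m - 3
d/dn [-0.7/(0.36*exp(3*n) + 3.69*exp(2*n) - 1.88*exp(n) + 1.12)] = (0.756*exp(2*n) + 5.166*exp(n) - 1.316)*exp(n)/(0.36*exp(3*n) + 3.69*exp(2*n) - 1.88*exp(n) + 1.12)^2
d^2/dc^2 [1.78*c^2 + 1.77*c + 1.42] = 3.56000000000000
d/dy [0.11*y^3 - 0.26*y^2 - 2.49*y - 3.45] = 0.33*y^2 - 0.52*y - 2.49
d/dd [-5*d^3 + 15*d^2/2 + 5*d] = -15*d^2 + 15*d + 5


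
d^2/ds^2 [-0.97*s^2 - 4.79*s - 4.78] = -1.94000000000000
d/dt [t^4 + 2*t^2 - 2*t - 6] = 4*t^3 + 4*t - 2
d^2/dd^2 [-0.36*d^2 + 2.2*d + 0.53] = -0.720000000000000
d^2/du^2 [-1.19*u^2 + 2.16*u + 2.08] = -2.38000000000000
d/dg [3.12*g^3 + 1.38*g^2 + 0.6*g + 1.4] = 9.36*g^2 + 2.76*g + 0.6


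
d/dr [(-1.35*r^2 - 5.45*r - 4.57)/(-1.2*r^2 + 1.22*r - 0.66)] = (-8.187*r^2 - 9.186*r + 9.1724)/(1.44*r^4 - 2.928*r^3 + 3.0724*r^2 - 1.6104*r + 0.4356)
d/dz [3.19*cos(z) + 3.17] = -3.19*sin(z)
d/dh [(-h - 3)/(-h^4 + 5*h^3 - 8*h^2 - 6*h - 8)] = (h^4 - 5*h^3 + 8*h^2 + 6*h - (h + 3)*(4*h^3 - 15*h^2 + 16*h + 6) + 8)/(h^4 - 5*h^3 + 8*h^2 + 6*h + 8)^2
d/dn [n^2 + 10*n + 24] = 2*n + 10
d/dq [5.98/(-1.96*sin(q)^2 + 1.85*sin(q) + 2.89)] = (23.4416*sin(q) - 11.063)*cos(q)/(-1.96*sin(q)^2 + 1.85*sin(q) + 2.89)^2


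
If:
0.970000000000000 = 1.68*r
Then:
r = 0.58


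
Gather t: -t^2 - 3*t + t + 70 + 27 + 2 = -t^2 - 2*t + 99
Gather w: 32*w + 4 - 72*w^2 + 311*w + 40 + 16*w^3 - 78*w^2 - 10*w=16*w^3 - 150*w^2 + 333*w + 44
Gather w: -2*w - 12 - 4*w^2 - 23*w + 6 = -4*w^2 - 25*w - 6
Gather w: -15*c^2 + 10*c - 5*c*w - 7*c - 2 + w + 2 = -15*c^2 + 3*c + w*(1 - 5*c)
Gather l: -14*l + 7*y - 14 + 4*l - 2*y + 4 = -10*l + 5*y - 10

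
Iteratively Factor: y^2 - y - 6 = (y - 3)*(y + 2)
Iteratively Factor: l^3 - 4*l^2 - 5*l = (l)*(l^2 - 4*l - 5) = l*(l - 5)*(l + 1)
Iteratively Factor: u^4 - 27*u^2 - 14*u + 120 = (u + 3)*(u^3 - 3*u^2 - 18*u + 40) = (u - 5)*(u + 3)*(u^2 + 2*u - 8) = (u - 5)*(u + 3)*(u + 4)*(u - 2)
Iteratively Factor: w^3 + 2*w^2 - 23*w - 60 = (w - 5)*(w^2 + 7*w + 12) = (w - 5)*(w + 3)*(w + 4)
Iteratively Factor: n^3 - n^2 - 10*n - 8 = (n - 4)*(n^2 + 3*n + 2) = (n - 4)*(n + 1)*(n + 2)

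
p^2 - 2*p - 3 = (p - 3)*(p + 1)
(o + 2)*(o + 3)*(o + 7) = o^3 + 12*o^2 + 41*o + 42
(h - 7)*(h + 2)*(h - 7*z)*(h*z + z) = h^4*z - 7*h^3*z^2 - 4*h^3*z + 28*h^2*z^2 - 19*h^2*z + 133*h*z^2 - 14*h*z + 98*z^2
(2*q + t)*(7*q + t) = 14*q^2 + 9*q*t + t^2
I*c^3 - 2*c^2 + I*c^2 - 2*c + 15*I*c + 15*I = (c - 3*I)*(c + 5*I)*(I*c + I)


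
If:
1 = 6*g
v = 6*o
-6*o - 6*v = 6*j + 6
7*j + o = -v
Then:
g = 1/6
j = 1/6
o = -1/6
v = -1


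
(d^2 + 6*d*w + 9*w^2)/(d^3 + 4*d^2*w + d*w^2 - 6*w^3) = (-d - 3*w)/(-d^2 - d*w + 2*w^2)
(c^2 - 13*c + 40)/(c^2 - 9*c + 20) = (c - 8)/(c - 4)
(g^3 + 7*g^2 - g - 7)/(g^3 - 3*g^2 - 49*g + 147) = (g^2 - 1)/(g^2 - 10*g + 21)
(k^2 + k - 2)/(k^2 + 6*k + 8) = (k - 1)/(k + 4)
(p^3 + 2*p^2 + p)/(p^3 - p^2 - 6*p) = (p^2 + 2*p + 1)/(p^2 - p - 6)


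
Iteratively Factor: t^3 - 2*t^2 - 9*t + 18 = (t + 3)*(t^2 - 5*t + 6) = (t - 3)*(t + 3)*(t - 2)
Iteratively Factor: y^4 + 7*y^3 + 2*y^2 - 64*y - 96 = (y - 3)*(y^3 + 10*y^2 + 32*y + 32) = (y - 3)*(y + 4)*(y^2 + 6*y + 8) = (y - 3)*(y + 4)^2*(y + 2)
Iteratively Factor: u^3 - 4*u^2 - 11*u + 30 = (u - 2)*(u^2 - 2*u - 15) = (u - 5)*(u - 2)*(u + 3)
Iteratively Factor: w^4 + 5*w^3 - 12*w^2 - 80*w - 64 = (w + 4)*(w^3 + w^2 - 16*w - 16) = (w + 1)*(w + 4)*(w^2 - 16) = (w + 1)*(w + 4)^2*(w - 4)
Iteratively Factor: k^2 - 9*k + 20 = (k - 5)*(k - 4)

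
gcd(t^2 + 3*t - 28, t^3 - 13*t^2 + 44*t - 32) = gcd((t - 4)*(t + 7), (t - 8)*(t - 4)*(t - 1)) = t - 4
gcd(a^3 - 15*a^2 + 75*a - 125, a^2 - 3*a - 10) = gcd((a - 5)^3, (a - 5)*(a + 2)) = a - 5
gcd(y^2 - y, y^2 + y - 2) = y - 1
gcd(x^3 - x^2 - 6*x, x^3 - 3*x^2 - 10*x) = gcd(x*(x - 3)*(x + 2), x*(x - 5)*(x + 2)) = x^2 + 2*x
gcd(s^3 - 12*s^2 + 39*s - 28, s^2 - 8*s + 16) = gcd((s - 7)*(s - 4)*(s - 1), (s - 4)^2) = s - 4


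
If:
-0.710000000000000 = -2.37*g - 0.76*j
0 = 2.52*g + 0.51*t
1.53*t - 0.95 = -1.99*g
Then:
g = -0.17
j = 1.47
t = 0.84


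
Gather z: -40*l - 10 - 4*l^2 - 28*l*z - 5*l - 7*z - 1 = -4*l^2 - 45*l + z*(-28*l - 7) - 11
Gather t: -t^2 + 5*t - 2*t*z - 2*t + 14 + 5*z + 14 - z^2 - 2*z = -t^2 + t*(3 - 2*z) - z^2 + 3*z + 28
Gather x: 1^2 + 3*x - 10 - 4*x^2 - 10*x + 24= -4*x^2 - 7*x + 15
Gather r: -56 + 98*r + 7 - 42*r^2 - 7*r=-42*r^2 + 91*r - 49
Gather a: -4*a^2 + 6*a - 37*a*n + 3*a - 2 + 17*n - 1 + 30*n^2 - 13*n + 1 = -4*a^2 + a*(9 - 37*n) + 30*n^2 + 4*n - 2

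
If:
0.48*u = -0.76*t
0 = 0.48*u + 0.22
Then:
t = 0.29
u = -0.46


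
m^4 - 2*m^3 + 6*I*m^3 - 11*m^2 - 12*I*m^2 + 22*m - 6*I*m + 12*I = (m - 2)*(m + I)*(m + 2*I)*(m + 3*I)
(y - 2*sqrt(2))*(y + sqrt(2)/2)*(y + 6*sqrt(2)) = y^3 + 9*sqrt(2)*y^2/2 - 20*y - 12*sqrt(2)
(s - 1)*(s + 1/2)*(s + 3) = s^3 + 5*s^2/2 - 2*s - 3/2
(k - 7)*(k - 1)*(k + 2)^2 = k^4 - 4*k^3 - 21*k^2 - 4*k + 28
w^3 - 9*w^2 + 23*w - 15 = (w - 5)*(w - 3)*(w - 1)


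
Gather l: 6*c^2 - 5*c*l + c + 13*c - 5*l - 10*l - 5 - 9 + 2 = 6*c^2 + 14*c + l*(-5*c - 15) - 12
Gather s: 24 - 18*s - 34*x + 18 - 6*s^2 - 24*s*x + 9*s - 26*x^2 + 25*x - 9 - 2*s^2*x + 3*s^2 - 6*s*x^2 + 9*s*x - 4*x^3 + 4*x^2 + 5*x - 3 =s^2*(-2*x - 3) + s*(-6*x^2 - 15*x - 9) - 4*x^3 - 22*x^2 - 4*x + 30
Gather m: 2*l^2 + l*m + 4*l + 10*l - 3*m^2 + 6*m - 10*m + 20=2*l^2 + 14*l - 3*m^2 + m*(l - 4) + 20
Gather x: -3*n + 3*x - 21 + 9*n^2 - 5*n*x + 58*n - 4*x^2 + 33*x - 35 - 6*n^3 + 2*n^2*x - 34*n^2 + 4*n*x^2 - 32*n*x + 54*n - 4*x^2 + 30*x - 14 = -6*n^3 - 25*n^2 + 109*n + x^2*(4*n - 8) + x*(2*n^2 - 37*n + 66) - 70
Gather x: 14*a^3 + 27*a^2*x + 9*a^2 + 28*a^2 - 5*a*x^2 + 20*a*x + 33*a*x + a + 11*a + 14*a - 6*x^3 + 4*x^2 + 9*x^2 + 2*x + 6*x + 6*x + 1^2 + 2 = 14*a^3 + 37*a^2 + 26*a - 6*x^3 + x^2*(13 - 5*a) + x*(27*a^2 + 53*a + 14) + 3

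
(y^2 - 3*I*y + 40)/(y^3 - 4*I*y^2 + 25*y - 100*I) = (y - 8*I)/(y^2 - 9*I*y - 20)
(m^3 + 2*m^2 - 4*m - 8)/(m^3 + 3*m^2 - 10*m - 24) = (m^2 - 4)/(m^2 + m - 12)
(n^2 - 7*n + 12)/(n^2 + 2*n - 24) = (n - 3)/(n + 6)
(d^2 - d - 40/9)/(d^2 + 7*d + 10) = (d^2 - d - 40/9)/(d^2 + 7*d + 10)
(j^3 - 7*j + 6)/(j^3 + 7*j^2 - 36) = (j - 1)/(j + 6)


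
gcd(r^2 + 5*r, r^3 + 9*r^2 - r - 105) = r + 5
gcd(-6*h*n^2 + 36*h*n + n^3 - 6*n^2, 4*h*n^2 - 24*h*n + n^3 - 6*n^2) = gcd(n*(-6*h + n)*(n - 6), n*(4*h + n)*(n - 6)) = n^2 - 6*n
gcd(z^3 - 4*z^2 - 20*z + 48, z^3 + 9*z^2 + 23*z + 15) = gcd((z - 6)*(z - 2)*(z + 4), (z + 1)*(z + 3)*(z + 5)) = 1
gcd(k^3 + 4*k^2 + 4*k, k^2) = k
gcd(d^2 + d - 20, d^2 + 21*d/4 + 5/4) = d + 5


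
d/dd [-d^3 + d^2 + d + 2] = -3*d^2 + 2*d + 1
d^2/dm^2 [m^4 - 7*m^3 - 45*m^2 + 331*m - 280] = 12*m^2 - 42*m - 90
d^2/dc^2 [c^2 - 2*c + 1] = 2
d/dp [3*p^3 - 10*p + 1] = 9*p^2 - 10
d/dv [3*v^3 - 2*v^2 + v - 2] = 9*v^2 - 4*v + 1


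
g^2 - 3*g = g*(g - 3)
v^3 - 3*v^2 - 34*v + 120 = (v - 5)*(v - 4)*(v + 6)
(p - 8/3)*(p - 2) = p^2 - 14*p/3 + 16/3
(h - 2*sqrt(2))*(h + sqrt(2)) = h^2 - sqrt(2)*h - 4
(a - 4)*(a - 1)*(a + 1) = a^3 - 4*a^2 - a + 4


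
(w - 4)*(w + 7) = w^2 + 3*w - 28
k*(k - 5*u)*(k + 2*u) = k^3 - 3*k^2*u - 10*k*u^2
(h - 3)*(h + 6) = h^2 + 3*h - 18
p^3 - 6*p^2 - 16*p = p*(p - 8)*(p + 2)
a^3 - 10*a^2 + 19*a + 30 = (a - 6)*(a - 5)*(a + 1)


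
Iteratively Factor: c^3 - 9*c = (c)*(c^2 - 9) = c*(c - 3)*(c + 3)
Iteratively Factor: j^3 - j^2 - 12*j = (j)*(j^2 - j - 12) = j*(j + 3)*(j - 4)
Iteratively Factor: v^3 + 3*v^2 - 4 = (v + 2)*(v^2 + v - 2) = (v - 1)*(v + 2)*(v + 2)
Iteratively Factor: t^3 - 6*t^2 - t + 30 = (t - 5)*(t^2 - t - 6) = (t - 5)*(t - 3)*(t + 2)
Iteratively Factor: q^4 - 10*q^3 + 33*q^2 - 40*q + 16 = (q - 1)*(q^3 - 9*q^2 + 24*q - 16) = (q - 1)^2*(q^2 - 8*q + 16) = (q - 4)*(q - 1)^2*(q - 4)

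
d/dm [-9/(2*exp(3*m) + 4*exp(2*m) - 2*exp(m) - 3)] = (54*exp(2*m) + 72*exp(m) - 18)*exp(m)/(2*exp(3*m) + 4*exp(2*m) - 2*exp(m) - 3)^2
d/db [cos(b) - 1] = -sin(b)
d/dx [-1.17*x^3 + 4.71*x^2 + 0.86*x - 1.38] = -3.51*x^2 + 9.42*x + 0.86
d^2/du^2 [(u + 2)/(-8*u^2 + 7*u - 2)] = 2*(-(u + 2)*(16*u - 7)^2 + 3*(8*u + 3)*(8*u^2 - 7*u + 2))/(8*u^2 - 7*u + 2)^3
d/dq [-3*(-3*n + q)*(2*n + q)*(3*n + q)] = 27*n^2 - 12*n*q - 9*q^2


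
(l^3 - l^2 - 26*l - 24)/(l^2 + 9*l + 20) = (l^2 - 5*l - 6)/(l + 5)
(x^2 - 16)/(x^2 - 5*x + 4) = (x + 4)/(x - 1)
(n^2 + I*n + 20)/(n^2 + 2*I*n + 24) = (n + 5*I)/(n + 6*I)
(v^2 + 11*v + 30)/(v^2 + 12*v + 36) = (v + 5)/(v + 6)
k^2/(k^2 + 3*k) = k/(k + 3)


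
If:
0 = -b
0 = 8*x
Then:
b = 0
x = 0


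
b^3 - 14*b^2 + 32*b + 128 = (b - 8)^2*(b + 2)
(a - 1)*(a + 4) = a^2 + 3*a - 4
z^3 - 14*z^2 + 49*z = z*(z - 7)^2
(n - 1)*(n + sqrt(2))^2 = n^3 - n^2 + 2*sqrt(2)*n^2 - 2*sqrt(2)*n + 2*n - 2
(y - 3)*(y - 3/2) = y^2 - 9*y/2 + 9/2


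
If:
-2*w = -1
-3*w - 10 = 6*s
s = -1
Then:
No Solution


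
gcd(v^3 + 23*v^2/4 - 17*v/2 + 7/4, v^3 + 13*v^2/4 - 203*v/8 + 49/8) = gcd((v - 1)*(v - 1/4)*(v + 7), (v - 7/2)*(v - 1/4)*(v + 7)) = v^2 + 27*v/4 - 7/4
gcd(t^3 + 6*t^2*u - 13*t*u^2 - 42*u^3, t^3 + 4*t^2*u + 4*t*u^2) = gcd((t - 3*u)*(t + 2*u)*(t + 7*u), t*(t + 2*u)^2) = t + 2*u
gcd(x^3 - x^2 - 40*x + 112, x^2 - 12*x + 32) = x - 4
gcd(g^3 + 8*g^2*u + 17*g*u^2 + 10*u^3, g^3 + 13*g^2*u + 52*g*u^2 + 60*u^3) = g^2 + 7*g*u + 10*u^2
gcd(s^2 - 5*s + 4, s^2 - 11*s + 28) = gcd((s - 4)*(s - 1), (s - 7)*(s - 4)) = s - 4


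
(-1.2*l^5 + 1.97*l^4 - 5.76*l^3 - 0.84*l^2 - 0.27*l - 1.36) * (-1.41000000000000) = 1.692*l^5 - 2.7777*l^4 + 8.1216*l^3 + 1.1844*l^2 + 0.3807*l + 1.9176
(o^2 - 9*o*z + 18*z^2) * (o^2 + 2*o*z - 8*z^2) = o^4 - 7*o^3*z - 8*o^2*z^2 + 108*o*z^3 - 144*z^4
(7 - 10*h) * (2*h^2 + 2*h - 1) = -20*h^3 - 6*h^2 + 24*h - 7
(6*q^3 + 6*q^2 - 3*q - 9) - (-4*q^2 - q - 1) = 6*q^3 + 10*q^2 - 2*q - 8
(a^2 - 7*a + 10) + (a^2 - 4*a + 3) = 2*a^2 - 11*a + 13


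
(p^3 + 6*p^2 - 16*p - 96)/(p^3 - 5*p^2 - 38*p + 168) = (p + 4)/(p - 7)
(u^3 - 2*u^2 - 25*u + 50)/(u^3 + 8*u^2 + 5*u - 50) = (u - 5)/(u + 5)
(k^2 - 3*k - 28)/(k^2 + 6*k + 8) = (k - 7)/(k + 2)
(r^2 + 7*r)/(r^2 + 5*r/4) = 4*(r + 7)/(4*r + 5)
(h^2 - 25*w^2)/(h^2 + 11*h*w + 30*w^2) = (h - 5*w)/(h + 6*w)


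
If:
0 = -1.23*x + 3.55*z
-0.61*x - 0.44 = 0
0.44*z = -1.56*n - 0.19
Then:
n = -0.05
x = -0.72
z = -0.25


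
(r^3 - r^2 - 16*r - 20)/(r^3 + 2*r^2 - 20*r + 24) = (r^3 - r^2 - 16*r - 20)/(r^3 + 2*r^2 - 20*r + 24)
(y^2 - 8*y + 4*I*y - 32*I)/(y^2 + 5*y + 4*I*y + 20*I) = (y - 8)/(y + 5)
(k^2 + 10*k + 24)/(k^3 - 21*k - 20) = (k + 6)/(k^2 - 4*k - 5)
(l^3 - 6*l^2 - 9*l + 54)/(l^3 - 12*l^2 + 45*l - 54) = (l + 3)/(l - 3)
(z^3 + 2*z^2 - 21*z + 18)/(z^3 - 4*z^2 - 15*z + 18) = (z^2 + 3*z - 18)/(z^2 - 3*z - 18)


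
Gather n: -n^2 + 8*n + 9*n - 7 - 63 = -n^2 + 17*n - 70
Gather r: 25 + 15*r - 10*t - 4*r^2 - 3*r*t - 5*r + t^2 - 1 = -4*r^2 + r*(10 - 3*t) + t^2 - 10*t + 24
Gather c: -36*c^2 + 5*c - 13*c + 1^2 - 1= -36*c^2 - 8*c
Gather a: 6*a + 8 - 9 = 6*a - 1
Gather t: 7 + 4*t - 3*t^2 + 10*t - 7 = -3*t^2 + 14*t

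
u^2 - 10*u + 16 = (u - 8)*(u - 2)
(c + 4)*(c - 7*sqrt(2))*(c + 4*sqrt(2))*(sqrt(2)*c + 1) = sqrt(2)*c^4 - 5*c^3 + 4*sqrt(2)*c^3 - 59*sqrt(2)*c^2 - 20*c^2 - 236*sqrt(2)*c - 56*c - 224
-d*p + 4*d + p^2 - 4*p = (-d + p)*(p - 4)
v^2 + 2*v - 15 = (v - 3)*(v + 5)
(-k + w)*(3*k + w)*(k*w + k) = -3*k^3*w - 3*k^3 + 2*k^2*w^2 + 2*k^2*w + k*w^3 + k*w^2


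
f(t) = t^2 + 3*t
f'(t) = 2*t + 3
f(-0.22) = -0.61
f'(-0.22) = 2.56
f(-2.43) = -1.39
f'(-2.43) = -1.86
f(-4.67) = 7.80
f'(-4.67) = -6.34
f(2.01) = 10.07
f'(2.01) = 7.02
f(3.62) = 23.96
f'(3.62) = 10.24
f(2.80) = 16.24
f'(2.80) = 8.60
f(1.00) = 4.00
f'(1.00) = 5.00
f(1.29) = 5.53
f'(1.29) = 5.58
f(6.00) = 54.00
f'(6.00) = 15.00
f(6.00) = 54.00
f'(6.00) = 15.00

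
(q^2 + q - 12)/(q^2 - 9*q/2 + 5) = 2*(q^2 + q - 12)/(2*q^2 - 9*q + 10)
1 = 1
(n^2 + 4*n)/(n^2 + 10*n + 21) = n*(n + 4)/(n^2 + 10*n + 21)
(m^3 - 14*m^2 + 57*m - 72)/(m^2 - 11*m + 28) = (m^3 - 14*m^2 + 57*m - 72)/(m^2 - 11*m + 28)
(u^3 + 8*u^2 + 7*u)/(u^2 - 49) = u*(u + 1)/(u - 7)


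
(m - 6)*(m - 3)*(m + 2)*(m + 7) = m^4 - 49*m^2 + 36*m + 252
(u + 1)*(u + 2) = u^2 + 3*u + 2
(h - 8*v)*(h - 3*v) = h^2 - 11*h*v + 24*v^2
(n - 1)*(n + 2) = n^2 + n - 2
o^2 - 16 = (o - 4)*(o + 4)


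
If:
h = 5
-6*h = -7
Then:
No Solution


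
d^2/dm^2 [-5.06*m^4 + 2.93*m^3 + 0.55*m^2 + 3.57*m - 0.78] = -60.72*m^2 + 17.58*m + 1.1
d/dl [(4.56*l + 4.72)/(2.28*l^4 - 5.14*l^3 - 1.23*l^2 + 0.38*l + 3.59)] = (-31.1904*l^4 + 3.8304*l^3 + 78.3912*l^2 + 11.6112*l + 14.5768)/(5.1984*l^8 - 23.4384*l^7 + 20.8108*l^6 + 14.3772*l^5 + 13.9769*l^4 - 37.84*l^3 - 8.687*l^2 + 2.7284*l + 12.8881)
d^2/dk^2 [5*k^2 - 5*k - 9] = 10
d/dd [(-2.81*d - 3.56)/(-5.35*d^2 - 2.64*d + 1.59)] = (15.0335*d^2 + 7.4184*d - (2.81*d + 3.56)*(10.7*d + 2.64) - 4.4679)/(5.35*d^2 + 2.64*d - 1.59)^2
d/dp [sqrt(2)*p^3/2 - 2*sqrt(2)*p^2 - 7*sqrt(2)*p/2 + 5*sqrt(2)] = sqrt(2)*(3*p^2 - 8*p - 7)/2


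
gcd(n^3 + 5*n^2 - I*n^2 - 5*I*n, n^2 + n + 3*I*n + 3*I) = 1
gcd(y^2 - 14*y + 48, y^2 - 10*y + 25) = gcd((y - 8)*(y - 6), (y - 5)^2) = 1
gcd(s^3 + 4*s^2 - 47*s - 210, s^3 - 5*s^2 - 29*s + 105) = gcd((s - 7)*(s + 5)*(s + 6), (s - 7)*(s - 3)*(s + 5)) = s^2 - 2*s - 35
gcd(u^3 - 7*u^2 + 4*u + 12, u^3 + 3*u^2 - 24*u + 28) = u - 2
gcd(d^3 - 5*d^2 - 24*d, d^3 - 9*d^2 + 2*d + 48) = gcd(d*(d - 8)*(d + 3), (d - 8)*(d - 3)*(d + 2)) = d - 8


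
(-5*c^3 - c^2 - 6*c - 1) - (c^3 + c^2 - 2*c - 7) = -6*c^3 - 2*c^2 - 4*c + 6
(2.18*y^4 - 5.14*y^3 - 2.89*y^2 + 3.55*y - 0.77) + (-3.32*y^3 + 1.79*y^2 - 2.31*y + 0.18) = 2.18*y^4 - 8.46*y^3 - 1.1*y^2 + 1.24*y - 0.59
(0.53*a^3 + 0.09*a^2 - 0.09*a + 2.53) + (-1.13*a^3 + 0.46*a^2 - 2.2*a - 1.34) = -0.6*a^3 + 0.55*a^2 - 2.29*a + 1.19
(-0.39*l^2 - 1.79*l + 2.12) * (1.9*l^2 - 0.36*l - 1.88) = -0.741*l^4 - 3.2606*l^3 + 5.4056*l^2 + 2.602*l - 3.9856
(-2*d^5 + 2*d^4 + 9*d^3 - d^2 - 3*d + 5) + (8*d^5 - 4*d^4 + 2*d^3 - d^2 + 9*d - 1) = 6*d^5 - 2*d^4 + 11*d^3 - 2*d^2 + 6*d + 4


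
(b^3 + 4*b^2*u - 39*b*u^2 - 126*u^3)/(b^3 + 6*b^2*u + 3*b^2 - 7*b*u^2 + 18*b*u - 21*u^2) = (-b^2 + 3*b*u + 18*u^2)/(-b^2 + b*u - 3*b + 3*u)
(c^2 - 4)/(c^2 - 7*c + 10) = (c + 2)/(c - 5)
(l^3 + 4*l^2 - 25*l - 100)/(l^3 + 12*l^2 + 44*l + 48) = (l^2 - 25)/(l^2 + 8*l + 12)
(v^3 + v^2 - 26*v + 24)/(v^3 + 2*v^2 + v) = (v^3 + v^2 - 26*v + 24)/(v*(v^2 + 2*v + 1))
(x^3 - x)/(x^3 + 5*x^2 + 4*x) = (x - 1)/(x + 4)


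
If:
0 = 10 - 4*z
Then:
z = 5/2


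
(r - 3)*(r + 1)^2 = r^3 - r^2 - 5*r - 3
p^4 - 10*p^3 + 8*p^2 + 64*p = p*(p - 8)*(p - 4)*(p + 2)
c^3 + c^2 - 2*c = c*(c - 1)*(c + 2)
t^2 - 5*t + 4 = (t - 4)*(t - 1)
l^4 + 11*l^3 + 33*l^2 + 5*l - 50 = (l - 1)*(l + 2)*(l + 5)^2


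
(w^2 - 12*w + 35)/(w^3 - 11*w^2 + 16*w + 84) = (w - 5)/(w^2 - 4*w - 12)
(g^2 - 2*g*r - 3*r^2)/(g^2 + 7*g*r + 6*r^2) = (g - 3*r)/(g + 6*r)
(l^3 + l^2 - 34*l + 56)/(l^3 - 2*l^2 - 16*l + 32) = (l + 7)/(l + 4)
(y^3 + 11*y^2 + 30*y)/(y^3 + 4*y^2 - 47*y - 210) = y/(y - 7)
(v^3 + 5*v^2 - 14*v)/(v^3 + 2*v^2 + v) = (v^2 + 5*v - 14)/(v^2 + 2*v + 1)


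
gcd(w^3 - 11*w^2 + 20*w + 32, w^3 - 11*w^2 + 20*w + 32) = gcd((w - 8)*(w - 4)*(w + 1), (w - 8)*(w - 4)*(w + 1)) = w^3 - 11*w^2 + 20*w + 32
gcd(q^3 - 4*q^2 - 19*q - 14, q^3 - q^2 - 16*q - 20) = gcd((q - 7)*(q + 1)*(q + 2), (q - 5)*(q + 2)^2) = q + 2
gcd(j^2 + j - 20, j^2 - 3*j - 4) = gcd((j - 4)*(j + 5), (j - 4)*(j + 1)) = j - 4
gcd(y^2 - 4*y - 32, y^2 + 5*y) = 1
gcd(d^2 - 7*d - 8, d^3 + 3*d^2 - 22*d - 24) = d + 1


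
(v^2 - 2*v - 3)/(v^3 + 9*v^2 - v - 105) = (v + 1)/(v^2 + 12*v + 35)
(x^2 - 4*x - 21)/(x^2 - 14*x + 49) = (x + 3)/(x - 7)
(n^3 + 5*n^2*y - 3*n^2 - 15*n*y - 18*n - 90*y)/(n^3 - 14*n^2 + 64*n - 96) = (n^2 + 5*n*y + 3*n + 15*y)/(n^2 - 8*n + 16)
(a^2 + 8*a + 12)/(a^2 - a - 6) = (a + 6)/(a - 3)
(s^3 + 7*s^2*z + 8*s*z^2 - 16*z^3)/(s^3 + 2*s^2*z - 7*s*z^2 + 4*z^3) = (-s - 4*z)/(-s + z)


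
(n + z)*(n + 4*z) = n^2 + 5*n*z + 4*z^2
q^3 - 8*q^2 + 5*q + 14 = (q - 7)*(q - 2)*(q + 1)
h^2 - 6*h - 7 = (h - 7)*(h + 1)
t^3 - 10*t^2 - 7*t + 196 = (t - 7)^2*(t + 4)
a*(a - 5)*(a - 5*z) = a^3 - 5*a^2*z - 5*a^2 + 25*a*z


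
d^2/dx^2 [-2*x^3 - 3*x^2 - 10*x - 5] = -12*x - 6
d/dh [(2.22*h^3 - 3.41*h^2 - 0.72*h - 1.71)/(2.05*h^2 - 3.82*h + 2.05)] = (4.551*h^4 - 16.9608*h^3 + 28.1552*h^2 - 6.97*h - 8.0082)/(4.2025*h^4 - 15.662*h^3 + 22.9974*h^2 - 15.662*h + 4.2025)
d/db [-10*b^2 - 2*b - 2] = -20*b - 2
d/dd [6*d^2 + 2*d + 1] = 12*d + 2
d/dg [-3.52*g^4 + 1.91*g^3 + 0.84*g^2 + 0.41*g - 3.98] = -14.08*g^3 + 5.73*g^2 + 1.68*g + 0.41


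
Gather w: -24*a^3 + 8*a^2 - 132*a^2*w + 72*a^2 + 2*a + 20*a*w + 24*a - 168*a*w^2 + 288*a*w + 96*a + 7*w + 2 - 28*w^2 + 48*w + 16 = -24*a^3 + 80*a^2 + 122*a + w^2*(-168*a - 28) + w*(-132*a^2 + 308*a + 55) + 18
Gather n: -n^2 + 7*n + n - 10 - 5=-n^2 + 8*n - 15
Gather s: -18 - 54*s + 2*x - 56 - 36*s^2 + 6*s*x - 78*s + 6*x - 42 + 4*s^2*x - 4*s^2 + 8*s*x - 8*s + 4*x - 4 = s^2*(4*x - 40) + s*(14*x - 140) + 12*x - 120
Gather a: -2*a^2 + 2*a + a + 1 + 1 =-2*a^2 + 3*a + 2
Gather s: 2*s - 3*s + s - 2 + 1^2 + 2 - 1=0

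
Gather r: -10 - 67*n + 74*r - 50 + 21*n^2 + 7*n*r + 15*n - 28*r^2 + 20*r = 21*n^2 - 52*n - 28*r^2 + r*(7*n + 94) - 60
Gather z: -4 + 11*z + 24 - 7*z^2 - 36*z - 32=-7*z^2 - 25*z - 12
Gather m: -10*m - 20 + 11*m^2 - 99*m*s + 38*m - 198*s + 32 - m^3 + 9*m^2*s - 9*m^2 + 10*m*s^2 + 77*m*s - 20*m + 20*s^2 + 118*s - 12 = -m^3 + m^2*(9*s + 2) + m*(10*s^2 - 22*s + 8) + 20*s^2 - 80*s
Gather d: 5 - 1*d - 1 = 4 - d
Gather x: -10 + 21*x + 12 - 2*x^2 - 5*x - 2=-2*x^2 + 16*x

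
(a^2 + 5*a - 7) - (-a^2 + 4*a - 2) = 2*a^2 + a - 5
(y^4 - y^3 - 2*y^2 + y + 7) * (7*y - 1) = 7*y^5 - 8*y^4 - 13*y^3 + 9*y^2 + 48*y - 7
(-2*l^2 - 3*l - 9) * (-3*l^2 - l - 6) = 6*l^4 + 11*l^3 + 42*l^2 + 27*l + 54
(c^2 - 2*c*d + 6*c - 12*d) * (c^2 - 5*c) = c^4 - 2*c^3*d + c^3 - 2*c^2*d - 30*c^2 + 60*c*d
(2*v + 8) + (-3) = 2*v + 5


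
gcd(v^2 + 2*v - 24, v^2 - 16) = v - 4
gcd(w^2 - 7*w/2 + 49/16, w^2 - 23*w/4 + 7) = w - 7/4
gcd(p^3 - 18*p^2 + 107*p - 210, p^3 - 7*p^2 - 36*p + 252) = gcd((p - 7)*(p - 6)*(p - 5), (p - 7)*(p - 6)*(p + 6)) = p^2 - 13*p + 42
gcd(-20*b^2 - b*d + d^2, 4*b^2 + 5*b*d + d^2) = 4*b + d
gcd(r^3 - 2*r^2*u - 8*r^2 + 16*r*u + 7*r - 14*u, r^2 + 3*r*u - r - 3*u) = r - 1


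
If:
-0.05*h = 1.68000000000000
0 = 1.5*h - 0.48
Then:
No Solution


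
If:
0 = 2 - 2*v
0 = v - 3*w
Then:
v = 1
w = 1/3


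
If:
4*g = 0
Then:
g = 0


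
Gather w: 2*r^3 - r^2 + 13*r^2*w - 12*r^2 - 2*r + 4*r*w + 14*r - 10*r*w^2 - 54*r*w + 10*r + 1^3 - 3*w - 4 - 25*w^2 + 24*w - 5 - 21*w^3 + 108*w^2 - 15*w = 2*r^3 - 13*r^2 + 22*r - 21*w^3 + w^2*(83 - 10*r) + w*(13*r^2 - 50*r + 6) - 8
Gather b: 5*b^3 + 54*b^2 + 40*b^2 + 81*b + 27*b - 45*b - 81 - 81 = 5*b^3 + 94*b^2 + 63*b - 162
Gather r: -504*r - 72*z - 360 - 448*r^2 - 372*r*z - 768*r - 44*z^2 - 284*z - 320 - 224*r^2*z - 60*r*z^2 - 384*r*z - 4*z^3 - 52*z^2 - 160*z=r^2*(-224*z - 448) + r*(-60*z^2 - 756*z - 1272) - 4*z^3 - 96*z^2 - 516*z - 680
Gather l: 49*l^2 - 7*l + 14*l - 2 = 49*l^2 + 7*l - 2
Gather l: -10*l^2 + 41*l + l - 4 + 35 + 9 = -10*l^2 + 42*l + 40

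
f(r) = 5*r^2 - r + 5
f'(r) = 10*r - 1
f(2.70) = 38.75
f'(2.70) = 26.00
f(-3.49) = 69.39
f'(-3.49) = -35.90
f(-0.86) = 9.56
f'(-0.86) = -9.60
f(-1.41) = 16.35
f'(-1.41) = -15.10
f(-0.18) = 5.34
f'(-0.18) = -2.80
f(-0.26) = 5.60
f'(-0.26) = -3.60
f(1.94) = 21.88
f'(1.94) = 18.40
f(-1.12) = 12.39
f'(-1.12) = -12.20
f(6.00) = 179.00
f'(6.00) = 59.00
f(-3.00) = 53.00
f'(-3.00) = -31.00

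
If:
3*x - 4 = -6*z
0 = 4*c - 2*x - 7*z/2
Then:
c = 2/3 - z/8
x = 4/3 - 2*z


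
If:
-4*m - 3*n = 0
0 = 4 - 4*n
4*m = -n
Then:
No Solution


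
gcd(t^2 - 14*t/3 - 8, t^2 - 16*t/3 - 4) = t - 6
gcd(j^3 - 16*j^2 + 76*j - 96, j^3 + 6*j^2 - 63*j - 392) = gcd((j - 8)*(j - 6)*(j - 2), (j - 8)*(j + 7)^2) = j - 8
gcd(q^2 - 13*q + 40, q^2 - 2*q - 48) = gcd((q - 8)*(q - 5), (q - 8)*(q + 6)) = q - 8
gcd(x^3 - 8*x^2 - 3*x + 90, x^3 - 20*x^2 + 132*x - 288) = x - 6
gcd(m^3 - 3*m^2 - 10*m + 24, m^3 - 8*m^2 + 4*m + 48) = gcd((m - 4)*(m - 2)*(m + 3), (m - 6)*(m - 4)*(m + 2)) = m - 4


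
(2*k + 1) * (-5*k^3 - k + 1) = -10*k^4 - 5*k^3 - 2*k^2 + k + 1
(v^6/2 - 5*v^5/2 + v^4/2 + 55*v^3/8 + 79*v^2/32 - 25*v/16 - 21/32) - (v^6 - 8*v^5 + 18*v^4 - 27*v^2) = -v^6/2 + 11*v^5/2 - 35*v^4/2 + 55*v^3/8 + 943*v^2/32 - 25*v/16 - 21/32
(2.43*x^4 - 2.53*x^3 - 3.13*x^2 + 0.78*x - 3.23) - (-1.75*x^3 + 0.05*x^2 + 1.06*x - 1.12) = 2.43*x^4 - 0.78*x^3 - 3.18*x^2 - 0.28*x - 2.11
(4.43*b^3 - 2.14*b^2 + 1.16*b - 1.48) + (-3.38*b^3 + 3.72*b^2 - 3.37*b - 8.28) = 1.05*b^3 + 1.58*b^2 - 2.21*b - 9.76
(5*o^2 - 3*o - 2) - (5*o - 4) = 5*o^2 - 8*o + 2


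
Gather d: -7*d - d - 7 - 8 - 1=-8*d - 16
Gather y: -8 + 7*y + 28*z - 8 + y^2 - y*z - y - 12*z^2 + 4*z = y^2 + y*(6 - z) - 12*z^2 + 32*z - 16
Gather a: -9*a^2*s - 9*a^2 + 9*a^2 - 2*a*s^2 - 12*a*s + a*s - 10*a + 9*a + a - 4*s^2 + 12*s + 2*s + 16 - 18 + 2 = -9*a^2*s + a*(-2*s^2 - 11*s) - 4*s^2 + 14*s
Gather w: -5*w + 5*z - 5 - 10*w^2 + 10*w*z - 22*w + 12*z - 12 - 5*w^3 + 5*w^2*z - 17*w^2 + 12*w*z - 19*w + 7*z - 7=-5*w^3 + w^2*(5*z - 27) + w*(22*z - 46) + 24*z - 24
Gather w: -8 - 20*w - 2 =-20*w - 10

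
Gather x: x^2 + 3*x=x^2 + 3*x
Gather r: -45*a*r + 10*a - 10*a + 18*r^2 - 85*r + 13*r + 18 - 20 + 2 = 18*r^2 + r*(-45*a - 72)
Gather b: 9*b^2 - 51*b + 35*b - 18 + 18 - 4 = 9*b^2 - 16*b - 4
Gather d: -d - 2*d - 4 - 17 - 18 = -3*d - 39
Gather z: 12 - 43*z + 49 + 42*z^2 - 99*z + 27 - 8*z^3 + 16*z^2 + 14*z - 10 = -8*z^3 + 58*z^2 - 128*z + 78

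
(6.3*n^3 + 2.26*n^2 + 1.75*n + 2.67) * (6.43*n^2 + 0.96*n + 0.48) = 40.509*n^5 + 20.5798*n^4 + 16.4461*n^3 + 19.9329*n^2 + 3.4032*n + 1.2816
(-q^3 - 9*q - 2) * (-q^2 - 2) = q^5 + 11*q^3 + 2*q^2 + 18*q + 4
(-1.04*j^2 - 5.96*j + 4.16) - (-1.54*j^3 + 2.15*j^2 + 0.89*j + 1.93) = 1.54*j^3 - 3.19*j^2 - 6.85*j + 2.23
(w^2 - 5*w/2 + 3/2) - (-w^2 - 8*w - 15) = 2*w^2 + 11*w/2 + 33/2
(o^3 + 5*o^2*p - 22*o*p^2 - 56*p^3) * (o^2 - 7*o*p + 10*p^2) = o^5 - 2*o^4*p - 47*o^3*p^2 + 148*o^2*p^3 + 172*o*p^4 - 560*p^5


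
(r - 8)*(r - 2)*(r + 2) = r^3 - 8*r^2 - 4*r + 32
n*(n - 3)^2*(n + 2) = n^4 - 4*n^3 - 3*n^2 + 18*n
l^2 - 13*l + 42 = (l - 7)*(l - 6)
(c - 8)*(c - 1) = c^2 - 9*c + 8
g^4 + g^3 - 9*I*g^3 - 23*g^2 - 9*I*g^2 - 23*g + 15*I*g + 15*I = (g + 1)*(g - 5*I)*(g - 3*I)*(g - I)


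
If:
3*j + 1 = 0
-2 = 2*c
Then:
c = -1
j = -1/3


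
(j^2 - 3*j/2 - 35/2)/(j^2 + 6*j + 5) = (2*j^2 - 3*j - 35)/(2*(j^2 + 6*j + 5))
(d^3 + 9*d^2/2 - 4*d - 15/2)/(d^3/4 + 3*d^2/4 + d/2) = 2*(2*d^2 + 7*d - 15)/(d*(d + 2))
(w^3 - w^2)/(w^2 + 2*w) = w*(w - 1)/(w + 2)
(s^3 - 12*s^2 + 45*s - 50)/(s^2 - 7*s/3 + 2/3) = 3*(s^2 - 10*s + 25)/(3*s - 1)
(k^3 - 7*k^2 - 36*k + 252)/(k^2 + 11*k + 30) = (k^2 - 13*k + 42)/(k + 5)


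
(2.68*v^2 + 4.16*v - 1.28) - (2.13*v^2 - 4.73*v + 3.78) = 0.55*v^2 + 8.89*v - 5.06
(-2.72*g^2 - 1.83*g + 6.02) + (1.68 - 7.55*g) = -2.72*g^2 - 9.38*g + 7.7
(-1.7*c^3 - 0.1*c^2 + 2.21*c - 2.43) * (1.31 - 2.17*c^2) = 3.689*c^5 + 0.217*c^4 - 7.0227*c^3 + 5.1421*c^2 + 2.8951*c - 3.1833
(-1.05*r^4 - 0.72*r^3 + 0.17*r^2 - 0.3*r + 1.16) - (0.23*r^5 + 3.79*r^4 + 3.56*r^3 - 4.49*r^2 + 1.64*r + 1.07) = -0.23*r^5 - 4.84*r^4 - 4.28*r^3 + 4.66*r^2 - 1.94*r + 0.0899999999999999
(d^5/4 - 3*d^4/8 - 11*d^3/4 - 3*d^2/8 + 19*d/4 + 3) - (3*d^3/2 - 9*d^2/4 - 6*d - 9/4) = d^5/4 - 3*d^4/8 - 17*d^3/4 + 15*d^2/8 + 43*d/4 + 21/4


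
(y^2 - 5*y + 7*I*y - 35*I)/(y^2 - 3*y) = (y^2 + y*(-5 + 7*I) - 35*I)/(y*(y - 3))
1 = 1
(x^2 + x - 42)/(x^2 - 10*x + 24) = (x + 7)/(x - 4)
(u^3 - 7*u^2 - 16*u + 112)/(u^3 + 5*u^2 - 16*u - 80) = (u - 7)/(u + 5)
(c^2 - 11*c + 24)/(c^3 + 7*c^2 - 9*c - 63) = (c - 8)/(c^2 + 10*c + 21)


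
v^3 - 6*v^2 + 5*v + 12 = (v - 4)*(v - 3)*(v + 1)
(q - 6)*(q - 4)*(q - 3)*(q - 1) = q^4 - 14*q^3 + 67*q^2 - 126*q + 72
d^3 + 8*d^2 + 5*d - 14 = (d - 1)*(d + 2)*(d + 7)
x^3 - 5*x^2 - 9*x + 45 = (x - 5)*(x - 3)*(x + 3)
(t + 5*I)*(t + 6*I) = t^2 + 11*I*t - 30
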